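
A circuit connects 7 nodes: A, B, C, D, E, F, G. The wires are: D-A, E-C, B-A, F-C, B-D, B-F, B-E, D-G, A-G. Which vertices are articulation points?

B

Removing B increases the component count from 1 to 2, so B is a cut vertex.
By contrast removing F leaves 1 component; it is not a cut vertex. No other vertex is a cut vertex either.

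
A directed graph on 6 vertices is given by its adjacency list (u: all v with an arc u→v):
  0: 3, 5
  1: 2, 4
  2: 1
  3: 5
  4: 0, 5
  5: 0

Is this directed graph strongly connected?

There is no directed path from 4 to 2, so the graph is not strongly connected.

No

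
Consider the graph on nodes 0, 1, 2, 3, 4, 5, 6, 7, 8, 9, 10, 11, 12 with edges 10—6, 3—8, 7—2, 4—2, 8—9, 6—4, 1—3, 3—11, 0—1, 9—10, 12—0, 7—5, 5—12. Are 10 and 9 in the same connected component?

From 10 we can reach 0, 1, 2, 3, 4, 5, 6, 7, 8, 9, 10, 11, 12, which includes 9.

Yes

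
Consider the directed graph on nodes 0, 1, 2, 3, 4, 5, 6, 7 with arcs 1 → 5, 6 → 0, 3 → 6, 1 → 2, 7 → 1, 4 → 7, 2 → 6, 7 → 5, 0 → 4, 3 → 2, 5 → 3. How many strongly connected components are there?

1

{0, 1, 2, 3, 4, 5, 6, 7} are all mutually reachable — one SCC of size 8.
That gives 1 strongly connected component.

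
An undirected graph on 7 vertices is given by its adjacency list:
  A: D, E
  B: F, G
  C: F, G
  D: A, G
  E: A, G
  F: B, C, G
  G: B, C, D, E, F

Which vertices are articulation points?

G

Removing G increases the component count from 1 to 2, so G is a cut vertex.
By contrast removing A leaves 1 component; it is not a cut vertex. No other vertex is a cut vertex either.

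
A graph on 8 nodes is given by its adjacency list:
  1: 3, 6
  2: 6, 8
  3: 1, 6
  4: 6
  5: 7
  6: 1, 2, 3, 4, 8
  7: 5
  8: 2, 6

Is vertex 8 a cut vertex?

No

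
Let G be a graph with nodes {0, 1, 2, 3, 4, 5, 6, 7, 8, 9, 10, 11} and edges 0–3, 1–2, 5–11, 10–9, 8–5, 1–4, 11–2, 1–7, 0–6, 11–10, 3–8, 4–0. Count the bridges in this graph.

The edges on the cycle 1-4-0-3-8-5-11-2-1 are not bridges since each lies on that cycle.
But removing 0–6 disconnects 0 from 6; removing 10–11 disconnects 10 from 11; removing 1–7 disconnects 1 from 7; removing 10–9 disconnects 10 from 9 — these are bridges.
That makes 4 bridges.

4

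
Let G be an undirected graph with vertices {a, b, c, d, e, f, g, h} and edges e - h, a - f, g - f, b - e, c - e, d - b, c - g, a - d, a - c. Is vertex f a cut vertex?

No

Deleting f leaves 1 component (was 1) (its neighbors a, g remain connected to each other), so f is not a cut vertex.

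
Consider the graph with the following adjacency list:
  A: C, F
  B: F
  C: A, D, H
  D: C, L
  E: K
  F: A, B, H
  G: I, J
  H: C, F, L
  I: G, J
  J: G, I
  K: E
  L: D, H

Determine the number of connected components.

3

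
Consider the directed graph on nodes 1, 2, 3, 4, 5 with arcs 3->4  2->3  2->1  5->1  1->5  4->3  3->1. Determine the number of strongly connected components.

3

{1, 5} are all mutually reachable — one SCC of size 2.
{3, 4} are all mutually reachable — one SCC of size 2.
{2} is an SCC by itself.
That gives 3 strongly connected components.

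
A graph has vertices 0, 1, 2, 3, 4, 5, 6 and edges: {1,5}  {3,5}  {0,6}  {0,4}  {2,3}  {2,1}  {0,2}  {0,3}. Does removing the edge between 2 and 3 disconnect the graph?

No

After removing 2 - 3, the path 2-0-3 still connects them, so the edge is not a bridge.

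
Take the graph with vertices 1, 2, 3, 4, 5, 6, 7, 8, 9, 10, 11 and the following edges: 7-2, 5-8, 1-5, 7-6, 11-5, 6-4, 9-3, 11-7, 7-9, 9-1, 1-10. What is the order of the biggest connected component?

11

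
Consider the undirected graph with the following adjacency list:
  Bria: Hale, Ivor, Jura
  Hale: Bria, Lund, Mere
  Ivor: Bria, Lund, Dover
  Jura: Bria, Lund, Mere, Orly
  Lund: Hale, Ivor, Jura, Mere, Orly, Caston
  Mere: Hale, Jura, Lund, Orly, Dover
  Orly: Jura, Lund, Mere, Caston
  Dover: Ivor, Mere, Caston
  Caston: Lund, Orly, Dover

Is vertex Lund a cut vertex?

Deleting Lund leaves 1 component (was 1) (its neighbors Hale, Ivor, Jura, Mere, Orly, Caston remain connected to each other), so Lund is not a cut vertex.

No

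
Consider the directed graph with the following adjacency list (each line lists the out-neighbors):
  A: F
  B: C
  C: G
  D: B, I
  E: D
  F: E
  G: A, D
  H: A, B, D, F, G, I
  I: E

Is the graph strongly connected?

There is no directed path from E to H, so the graph is not strongly connected.

No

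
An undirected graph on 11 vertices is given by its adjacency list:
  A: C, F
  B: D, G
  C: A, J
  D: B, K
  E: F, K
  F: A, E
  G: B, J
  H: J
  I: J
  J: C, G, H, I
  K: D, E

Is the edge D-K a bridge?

After removing D-K, the path D-B-G-J-C-A-F-E-K still connects them, so the edge is not a bridge.

No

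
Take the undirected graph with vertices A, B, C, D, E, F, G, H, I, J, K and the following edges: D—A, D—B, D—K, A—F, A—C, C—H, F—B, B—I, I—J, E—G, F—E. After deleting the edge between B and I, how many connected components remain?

2

Before removal there is 1 component.
B—I is a bridge — removing it separates B's side from I's side.
After removal: 2 components.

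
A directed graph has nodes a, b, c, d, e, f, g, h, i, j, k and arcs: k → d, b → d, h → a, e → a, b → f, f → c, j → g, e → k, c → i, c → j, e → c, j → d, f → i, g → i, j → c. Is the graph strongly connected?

No

There is no directed path from i to d, so the graph is not strongly connected.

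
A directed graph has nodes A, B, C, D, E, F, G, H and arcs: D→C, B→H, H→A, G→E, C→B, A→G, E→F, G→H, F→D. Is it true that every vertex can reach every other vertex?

From B we can reach every vertex (A, B, C, D, E, F, G, H), and every vertex can reach B (A, B, C, D, E, F, G, H). So the whole graph is one strongly connected component.

Yes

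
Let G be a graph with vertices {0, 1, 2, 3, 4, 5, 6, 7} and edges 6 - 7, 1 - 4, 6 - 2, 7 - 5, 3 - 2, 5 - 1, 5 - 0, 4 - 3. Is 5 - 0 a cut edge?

Yes

Removing 5 - 0 leaves no path between 5 and 0: the component count goes from 1 to 2. So it is a bridge.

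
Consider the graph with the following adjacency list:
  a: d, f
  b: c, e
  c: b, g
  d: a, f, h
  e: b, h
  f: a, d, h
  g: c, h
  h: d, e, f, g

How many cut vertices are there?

1

Removing h increases the component count from 1 to 2, so h is a cut vertex.
By contrast removing a leaves 1 component; it is not a cut vertex. No other vertex is a cut vertex either.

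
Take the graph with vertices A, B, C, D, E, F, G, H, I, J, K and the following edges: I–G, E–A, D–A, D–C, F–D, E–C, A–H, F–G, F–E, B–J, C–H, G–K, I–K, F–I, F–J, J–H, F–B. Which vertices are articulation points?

F

Removing F increases the component count from 1 to 2, so F is a cut vertex.
By contrast removing B leaves 1 component; it is not a cut vertex. No other vertex is a cut vertex either.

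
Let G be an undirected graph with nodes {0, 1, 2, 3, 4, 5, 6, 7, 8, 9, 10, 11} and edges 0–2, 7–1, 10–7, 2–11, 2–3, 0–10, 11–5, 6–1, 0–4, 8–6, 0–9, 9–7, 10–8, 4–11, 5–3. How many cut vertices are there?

1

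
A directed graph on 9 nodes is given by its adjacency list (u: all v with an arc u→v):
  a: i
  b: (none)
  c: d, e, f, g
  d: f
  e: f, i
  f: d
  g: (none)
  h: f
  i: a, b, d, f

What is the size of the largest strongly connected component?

2

{a, i} are all mutually reachable — one SCC of size 2.
{d, f} are all mutually reachable — one SCC of size 2.
{e} is an SCC by itself.
{b} is an SCC by itself.
{c} is an SCC by itself.
(and 2 more singleton SCCs)
The largest has 2 vertices.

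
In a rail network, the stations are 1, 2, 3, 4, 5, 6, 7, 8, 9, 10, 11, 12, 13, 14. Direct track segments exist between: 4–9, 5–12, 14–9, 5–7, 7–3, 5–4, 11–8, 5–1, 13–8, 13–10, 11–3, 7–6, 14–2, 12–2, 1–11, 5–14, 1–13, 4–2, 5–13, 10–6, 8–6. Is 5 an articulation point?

Deleting 5 raises the number of components from 1 to 2, so 5 is a cut vertex.

Yes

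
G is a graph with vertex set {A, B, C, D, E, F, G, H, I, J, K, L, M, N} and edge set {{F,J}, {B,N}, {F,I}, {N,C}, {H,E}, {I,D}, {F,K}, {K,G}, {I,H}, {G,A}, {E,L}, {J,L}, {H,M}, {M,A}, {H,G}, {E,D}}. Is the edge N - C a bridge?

Yes

Removing N - C leaves no path between N and C: the component count goes from 2 to 3. So it is a bridge.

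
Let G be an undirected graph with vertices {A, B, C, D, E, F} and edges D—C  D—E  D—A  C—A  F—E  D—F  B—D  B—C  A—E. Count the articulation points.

Removing A, for instance, still leaves 1 component. No single vertex removal increases the component count — the graph has no articulation points.

0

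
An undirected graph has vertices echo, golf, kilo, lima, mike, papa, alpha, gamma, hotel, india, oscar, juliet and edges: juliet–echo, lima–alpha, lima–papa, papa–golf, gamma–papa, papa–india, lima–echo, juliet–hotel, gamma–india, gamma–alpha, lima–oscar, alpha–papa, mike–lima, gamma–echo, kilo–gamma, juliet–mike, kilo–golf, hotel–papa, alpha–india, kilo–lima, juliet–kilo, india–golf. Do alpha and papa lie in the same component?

Yes

From alpha we can reach echo, golf, kilo, lima, mike, papa, alpha, gamma, hotel, india, oscar, juliet, which includes papa.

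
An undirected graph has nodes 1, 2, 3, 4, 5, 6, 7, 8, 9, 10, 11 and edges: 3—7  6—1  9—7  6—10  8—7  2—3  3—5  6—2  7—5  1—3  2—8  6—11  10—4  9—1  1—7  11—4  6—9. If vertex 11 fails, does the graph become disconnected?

Deleting 11 leaves 1 component (was 1) (its neighbors 4, 6 remain connected to each other), so 11 is not a cut vertex.

No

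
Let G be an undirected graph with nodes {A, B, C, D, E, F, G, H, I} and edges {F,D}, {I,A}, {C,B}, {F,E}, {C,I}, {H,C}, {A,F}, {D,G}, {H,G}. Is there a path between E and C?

From E we can reach A, B, C, D, E, F, G, H, I, which includes C.

Yes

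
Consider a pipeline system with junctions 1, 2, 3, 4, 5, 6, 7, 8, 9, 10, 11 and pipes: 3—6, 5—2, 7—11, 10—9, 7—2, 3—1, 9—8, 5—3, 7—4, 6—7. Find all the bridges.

The edges on the cycle 5-3-6-7-2-5 are not bridges since each lies on that cycle.
But removing 9—8 disconnects 9 from 8; removing 7—4 disconnects 7 from 4; removing 10—9 disconnects 10 from 9; removing 7—11 disconnects 7 from 11 — these are bridges.
In total 5 edges are bridges.

1-3, 10-9, 11-7, 4-7, 8-9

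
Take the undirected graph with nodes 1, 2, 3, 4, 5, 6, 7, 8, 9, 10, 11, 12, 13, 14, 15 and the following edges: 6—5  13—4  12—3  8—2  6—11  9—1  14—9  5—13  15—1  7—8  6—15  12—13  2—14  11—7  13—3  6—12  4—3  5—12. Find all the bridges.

none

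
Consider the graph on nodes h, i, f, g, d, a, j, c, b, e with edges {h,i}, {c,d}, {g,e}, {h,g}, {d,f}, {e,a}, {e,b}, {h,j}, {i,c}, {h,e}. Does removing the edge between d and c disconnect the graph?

Yes

Removing d - c leaves no path between d and c: the component count goes from 1 to 2. So it is a bridge.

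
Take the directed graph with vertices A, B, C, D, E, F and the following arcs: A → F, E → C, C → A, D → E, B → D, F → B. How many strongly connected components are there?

{A, B, C, D, E, F} are all mutually reachable — one SCC of size 6.
That gives 1 strongly connected component.

1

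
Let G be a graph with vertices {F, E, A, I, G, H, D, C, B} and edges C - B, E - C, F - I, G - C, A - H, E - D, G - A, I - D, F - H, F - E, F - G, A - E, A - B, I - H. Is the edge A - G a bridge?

No

After removing A - G, the path A-E-F-G still connects them, so the edge is not a bridge.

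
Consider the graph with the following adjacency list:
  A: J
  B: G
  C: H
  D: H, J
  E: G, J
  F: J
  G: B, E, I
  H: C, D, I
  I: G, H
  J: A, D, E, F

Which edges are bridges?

The edges on the cycle D-J-E-G-I-H-D are not bridges since each lies on that cycle.
But removing J-F disconnects J from F; removing J-A disconnects J from A; removing B-G disconnects B from G; removing H-C disconnects H from C — these are bridges.

A-J, B-G, C-H, F-J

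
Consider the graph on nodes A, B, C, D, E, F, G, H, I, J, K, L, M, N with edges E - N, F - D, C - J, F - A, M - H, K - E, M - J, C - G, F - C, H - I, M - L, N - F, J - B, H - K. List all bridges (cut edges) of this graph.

The edges on the cycle M-H-K-E-N-F-C-J-M are not bridges since each lies on that cycle.
But removing A - F disconnects A from F; removing B - J disconnects B from J; removing G - C disconnects G from C; removing D - F disconnects D from F — these are bridges.
In total 6 edges are bridges.

A-F, B-J, C-G, D-F, H-I, L-M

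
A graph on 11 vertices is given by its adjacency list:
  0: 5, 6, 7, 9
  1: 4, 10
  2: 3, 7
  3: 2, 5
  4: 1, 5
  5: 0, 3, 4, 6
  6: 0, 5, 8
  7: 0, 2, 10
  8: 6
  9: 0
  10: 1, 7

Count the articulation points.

2

Removing 0 increases the component count from 1 to 2, so 0 is a cut vertex.
Removing 6 increases the component count from 1 to 2, so 6 is a cut vertex.
By contrast removing 3 leaves 1 component; it is not a cut vertex. No other vertex is a cut vertex either.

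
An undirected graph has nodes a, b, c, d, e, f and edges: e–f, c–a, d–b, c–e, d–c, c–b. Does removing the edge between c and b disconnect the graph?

No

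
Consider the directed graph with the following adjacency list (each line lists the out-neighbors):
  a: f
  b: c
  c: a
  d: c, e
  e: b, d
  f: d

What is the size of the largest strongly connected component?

6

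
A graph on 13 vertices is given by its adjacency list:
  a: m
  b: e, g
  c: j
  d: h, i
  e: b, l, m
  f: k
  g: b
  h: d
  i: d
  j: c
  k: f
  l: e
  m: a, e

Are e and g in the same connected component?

Yes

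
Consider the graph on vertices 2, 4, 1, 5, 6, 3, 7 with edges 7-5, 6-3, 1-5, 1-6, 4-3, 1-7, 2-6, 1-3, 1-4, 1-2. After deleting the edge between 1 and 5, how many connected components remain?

1

1 and 5 are still connected via 1-7-5, so the component count stays at 1.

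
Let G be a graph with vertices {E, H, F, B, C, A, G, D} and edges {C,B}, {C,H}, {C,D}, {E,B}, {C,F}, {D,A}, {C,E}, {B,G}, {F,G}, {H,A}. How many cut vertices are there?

Removing C increases the component count from 1 to 2, so C is a cut vertex.
By contrast removing D leaves 1 component; it is not a cut vertex. No other vertex is a cut vertex either.

1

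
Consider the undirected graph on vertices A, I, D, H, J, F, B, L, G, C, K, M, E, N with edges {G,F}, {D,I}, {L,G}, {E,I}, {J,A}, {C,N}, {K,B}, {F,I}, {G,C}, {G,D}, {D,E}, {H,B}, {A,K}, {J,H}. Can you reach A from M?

No

The component containing M is {M}, and A is not in it.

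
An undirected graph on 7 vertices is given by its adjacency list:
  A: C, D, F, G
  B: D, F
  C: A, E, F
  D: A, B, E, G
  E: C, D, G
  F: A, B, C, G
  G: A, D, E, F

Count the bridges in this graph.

The edges on the cycle F-B-D-E-G-F are not bridges since each lies on that cycle.
Every edge lies on some cycle, so there are no bridges.

0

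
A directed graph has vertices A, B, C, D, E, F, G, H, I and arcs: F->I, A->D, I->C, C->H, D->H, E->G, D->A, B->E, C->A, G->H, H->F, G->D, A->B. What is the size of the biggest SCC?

{A, B, C, D, E, F, G, H, I} are all mutually reachable — one SCC of size 9.
The largest has 9 vertices.

9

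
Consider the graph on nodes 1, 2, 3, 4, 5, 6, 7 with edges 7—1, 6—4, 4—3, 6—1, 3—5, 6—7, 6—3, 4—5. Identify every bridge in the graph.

none

The edges on the cycle 6-7-1-6 are not bridges since each lies on that cycle.
Every edge lies on some cycle, so there are no bridges.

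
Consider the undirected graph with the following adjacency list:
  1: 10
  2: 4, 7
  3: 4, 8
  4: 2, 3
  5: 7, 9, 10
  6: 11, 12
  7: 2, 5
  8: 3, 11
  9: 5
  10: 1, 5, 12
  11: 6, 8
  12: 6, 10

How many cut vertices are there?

Removing 5 increases the component count from 1 to 2, so 5 is a cut vertex.
Removing 10 increases the component count from 1 to 2, so 10 is a cut vertex.
By contrast removing 6 leaves 1 component; it is not a cut vertex. No other vertex is a cut vertex either.

2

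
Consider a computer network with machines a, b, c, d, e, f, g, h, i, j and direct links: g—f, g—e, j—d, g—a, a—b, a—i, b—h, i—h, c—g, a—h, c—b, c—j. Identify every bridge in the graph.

c-j, d-j, e-g, f-g

The edges on the cycle a-i-h-a are not bridges since each lies on that cycle.
But removing g—f disconnects g from f; removing j—d disconnects j from d; removing g—e disconnects g from e; removing j—c disconnects j from c — these are bridges.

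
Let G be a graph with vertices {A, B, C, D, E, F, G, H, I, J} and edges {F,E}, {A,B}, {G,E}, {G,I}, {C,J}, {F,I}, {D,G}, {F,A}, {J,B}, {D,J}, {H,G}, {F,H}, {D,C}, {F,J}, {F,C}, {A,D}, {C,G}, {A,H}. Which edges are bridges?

The edges on the cycle F-A-D-G-E-F are not bridges since each lies on that cycle.
Every edge lies on some cycle, so there are no bridges.

none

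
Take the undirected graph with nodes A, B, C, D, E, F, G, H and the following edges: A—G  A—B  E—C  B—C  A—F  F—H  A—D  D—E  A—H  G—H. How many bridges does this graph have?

The edges on the cycle A-F-H-A are not bridges since each lies on that cycle.
Every edge lies on some cycle, so there are no bridges.

0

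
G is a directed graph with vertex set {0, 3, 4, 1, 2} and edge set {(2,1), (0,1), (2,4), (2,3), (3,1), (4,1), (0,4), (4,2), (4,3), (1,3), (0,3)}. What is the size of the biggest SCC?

2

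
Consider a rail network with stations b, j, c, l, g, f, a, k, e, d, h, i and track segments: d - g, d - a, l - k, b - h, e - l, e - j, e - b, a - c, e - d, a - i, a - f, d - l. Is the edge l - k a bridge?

Removing l - k leaves no path between l and k: the component count goes from 1 to 2. So it is a bridge.

Yes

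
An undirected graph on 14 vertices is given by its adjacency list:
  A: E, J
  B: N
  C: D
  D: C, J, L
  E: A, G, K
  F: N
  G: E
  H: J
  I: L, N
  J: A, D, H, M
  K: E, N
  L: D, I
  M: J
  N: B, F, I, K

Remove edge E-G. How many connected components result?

2

Before removal there is 1 component.
E-G is a bridge — removing it separates E's side from G's side.
After removal: 2 components.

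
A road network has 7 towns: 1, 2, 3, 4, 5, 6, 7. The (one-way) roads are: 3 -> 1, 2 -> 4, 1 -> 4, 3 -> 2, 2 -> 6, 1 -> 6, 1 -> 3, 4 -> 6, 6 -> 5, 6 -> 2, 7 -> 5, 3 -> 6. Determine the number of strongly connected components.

4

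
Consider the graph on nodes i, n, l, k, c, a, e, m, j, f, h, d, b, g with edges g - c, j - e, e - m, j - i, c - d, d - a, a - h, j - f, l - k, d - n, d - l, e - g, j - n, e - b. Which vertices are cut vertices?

Removing a increases the component count from 1 to 2, so a is a cut vertex.
Removing d increases the component count from 1 to 3, so d is a cut vertex.
Removing e increases the component count from 1 to 3, so e is a cut vertex.
Likewise j, l are cut vertices.
By contrast removing i leaves 1 component; it is not a cut vertex. No other vertex is a cut vertex either.

a, d, e, j, l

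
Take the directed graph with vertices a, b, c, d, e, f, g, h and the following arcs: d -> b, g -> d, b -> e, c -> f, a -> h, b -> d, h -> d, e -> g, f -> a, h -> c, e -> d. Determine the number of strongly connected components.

{b, d, e, g} are all mutually reachable — one SCC of size 4.
{a, c, f, h} are all mutually reachable — one SCC of size 4.
That gives 2 strongly connected components.

2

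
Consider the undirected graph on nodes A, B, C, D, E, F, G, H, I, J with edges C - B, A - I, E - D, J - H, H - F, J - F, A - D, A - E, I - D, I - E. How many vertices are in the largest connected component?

G is isolated — a component by itself.
Starting from B we can reach B, C. That is one component of size 2.
Starting from F we can reach F, H, J. That is one component of size 3.
Starting from A we can reach A, D, E, I. That is one component of size 4.
The largest has 4 vertices.

4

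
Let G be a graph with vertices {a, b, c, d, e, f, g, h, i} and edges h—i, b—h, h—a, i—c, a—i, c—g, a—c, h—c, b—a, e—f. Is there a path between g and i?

Yes

From g we can reach a, b, c, g, h, i, which includes i.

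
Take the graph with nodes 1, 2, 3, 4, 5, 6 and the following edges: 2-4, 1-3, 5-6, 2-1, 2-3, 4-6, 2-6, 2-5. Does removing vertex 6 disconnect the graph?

Deleting 6 leaves 1 component (was 1) (its neighbors 2, 4, 5 remain connected to each other), so 6 is not a cut vertex.

No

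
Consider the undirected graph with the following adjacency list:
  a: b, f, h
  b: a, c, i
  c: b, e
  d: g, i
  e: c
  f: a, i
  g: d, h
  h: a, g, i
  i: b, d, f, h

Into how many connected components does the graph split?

1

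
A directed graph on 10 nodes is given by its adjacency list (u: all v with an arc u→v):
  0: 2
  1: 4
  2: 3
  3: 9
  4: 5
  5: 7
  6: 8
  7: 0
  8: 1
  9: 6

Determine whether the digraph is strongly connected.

From 9 we can reach every vertex (0, 1, 2, 3, 4, 5, 6, 7, 8, 9), and every vertex can reach 9 (0, 1, 2, 3, 4, 5, 6, 7, 8, 9). So the whole graph is one strongly connected component.

Yes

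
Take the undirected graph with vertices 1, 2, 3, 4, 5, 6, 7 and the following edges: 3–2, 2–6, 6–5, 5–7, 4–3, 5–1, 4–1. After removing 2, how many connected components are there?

1

With 2 gone, the remaining components are: {1, 3, 4, 5, 6, 7}.
That is 1 component.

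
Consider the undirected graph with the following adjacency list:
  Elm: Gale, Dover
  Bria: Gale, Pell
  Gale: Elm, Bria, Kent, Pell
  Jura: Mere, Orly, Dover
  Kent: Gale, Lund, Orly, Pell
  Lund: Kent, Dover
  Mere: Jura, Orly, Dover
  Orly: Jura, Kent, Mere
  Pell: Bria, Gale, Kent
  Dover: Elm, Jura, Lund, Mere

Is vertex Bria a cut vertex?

Deleting Bria leaves 1 component (was 1) (its neighbors Gale, Pell remain connected to each other), so Bria is not a cut vertex.

No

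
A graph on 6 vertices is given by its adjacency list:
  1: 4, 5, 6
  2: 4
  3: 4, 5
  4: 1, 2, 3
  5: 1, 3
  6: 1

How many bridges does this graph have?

2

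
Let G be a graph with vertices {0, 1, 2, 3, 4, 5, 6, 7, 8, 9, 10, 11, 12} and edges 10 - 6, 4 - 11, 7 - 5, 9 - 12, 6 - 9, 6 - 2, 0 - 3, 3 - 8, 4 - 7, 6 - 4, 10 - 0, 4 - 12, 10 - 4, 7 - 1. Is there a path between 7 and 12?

Yes

From 7 we can reach 0, 1, 2, 3, 4, 5, 6, 7, 8, 9, 10, 11, 12, which includes 12.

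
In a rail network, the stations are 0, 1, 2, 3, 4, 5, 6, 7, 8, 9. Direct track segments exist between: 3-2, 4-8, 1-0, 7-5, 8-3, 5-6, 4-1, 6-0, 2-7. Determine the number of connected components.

9 is isolated — a component by itself.
Starting from 0 we can reach 0, 1, 2, 3, 4, 5, 6, 7, 8. That is one component of size 9.
Total: 2 components.

2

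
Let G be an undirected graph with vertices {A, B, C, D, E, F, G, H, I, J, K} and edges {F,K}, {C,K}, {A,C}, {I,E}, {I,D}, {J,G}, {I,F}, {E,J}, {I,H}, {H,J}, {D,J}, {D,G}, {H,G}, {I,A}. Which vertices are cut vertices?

Removing I increases the component count from 2 to 3, so I is a cut vertex.
By contrast removing G leaves 2 components; it is not a cut vertex. No other vertex is a cut vertex either.

I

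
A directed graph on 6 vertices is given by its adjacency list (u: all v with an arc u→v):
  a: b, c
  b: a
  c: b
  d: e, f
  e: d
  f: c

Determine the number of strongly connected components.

3

{a, b, c} are all mutually reachable — one SCC of size 3.
{d, e} are all mutually reachable — one SCC of size 2.
{f} is an SCC by itself.
That gives 3 strongly connected components.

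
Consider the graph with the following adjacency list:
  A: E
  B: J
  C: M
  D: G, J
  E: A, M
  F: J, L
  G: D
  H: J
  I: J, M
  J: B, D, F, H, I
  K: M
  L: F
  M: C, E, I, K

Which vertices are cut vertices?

D, E, F, I, J, M

Removing D increases the component count from 1 to 2, so D is a cut vertex.
Removing E increases the component count from 1 to 2, so E is a cut vertex.
Removing F increases the component count from 1 to 2, so F is a cut vertex.
Likewise I, J, M are cut vertices.
By contrast removing K leaves 1 component; it is not a cut vertex. No other vertex is a cut vertex either.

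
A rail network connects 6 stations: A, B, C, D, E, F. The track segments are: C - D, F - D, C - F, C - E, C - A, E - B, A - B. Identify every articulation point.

Removing C increases the component count from 1 to 2, so C is a cut vertex.
By contrast removing F leaves 1 component; it is not a cut vertex. No other vertex is a cut vertex either.

C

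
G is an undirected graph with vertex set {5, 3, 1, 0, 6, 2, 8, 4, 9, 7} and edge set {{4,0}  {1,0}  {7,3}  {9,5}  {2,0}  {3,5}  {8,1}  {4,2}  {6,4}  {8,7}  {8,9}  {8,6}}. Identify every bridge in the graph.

none

The edges on the cycle 4-2-0-4 are not bridges since each lies on that cycle.
Every edge lies on some cycle, so there are no bridges.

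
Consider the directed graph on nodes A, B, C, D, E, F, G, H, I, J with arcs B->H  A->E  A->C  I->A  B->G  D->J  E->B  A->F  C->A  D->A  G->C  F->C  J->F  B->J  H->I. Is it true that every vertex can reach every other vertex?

There is no directed path from F to D, so the graph is not strongly connected.

No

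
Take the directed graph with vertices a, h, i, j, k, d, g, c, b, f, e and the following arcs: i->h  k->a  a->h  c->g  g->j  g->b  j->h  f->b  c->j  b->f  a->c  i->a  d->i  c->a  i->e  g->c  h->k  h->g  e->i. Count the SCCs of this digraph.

4

{a, c, g, h, j, k} are all mutually reachable — one SCC of size 6.
{e, i} are all mutually reachable — one SCC of size 2.
{b, f} are all mutually reachable — one SCC of size 2.
{d} is an SCC by itself.
That gives 4 strongly connected components.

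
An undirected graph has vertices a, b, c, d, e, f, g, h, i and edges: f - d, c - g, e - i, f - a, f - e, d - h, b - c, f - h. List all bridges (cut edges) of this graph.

The edges on the cycle f-d-h-f are not bridges since each lies on that cycle.
But removing a - f disconnects a from f; removing e - i disconnects e from i; removing b - c disconnects b from c; removing g - c disconnects g from c — these are bridges.
In total 5 edges are bridges.

a-f, b-c, c-g, e-f, e-i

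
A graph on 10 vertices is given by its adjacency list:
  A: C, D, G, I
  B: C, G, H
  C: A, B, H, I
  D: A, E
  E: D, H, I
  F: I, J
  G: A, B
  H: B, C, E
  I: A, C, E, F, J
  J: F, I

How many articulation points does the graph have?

Removing I increases the component count from 1 to 2, so I is a cut vertex.
By contrast removing C leaves 1 component; it is not a cut vertex. No other vertex is a cut vertex either.

1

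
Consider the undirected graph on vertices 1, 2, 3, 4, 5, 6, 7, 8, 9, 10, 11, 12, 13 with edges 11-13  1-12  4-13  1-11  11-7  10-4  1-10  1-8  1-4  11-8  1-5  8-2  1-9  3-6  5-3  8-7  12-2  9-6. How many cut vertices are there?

1

Removing 1 increases the component count from 1 to 2, so 1 is a cut vertex.
By contrast removing 4 leaves 1 component; it is not a cut vertex. No other vertex is a cut vertex either.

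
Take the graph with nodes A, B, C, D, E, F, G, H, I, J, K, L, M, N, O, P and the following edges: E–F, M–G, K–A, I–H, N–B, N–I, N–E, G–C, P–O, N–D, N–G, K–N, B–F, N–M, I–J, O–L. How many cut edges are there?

The edges on the cycle N-M-G-N are not bridges since each lies on that cycle.
But removing P–O disconnects P from O; removing N–D disconnects N from D; removing K–N disconnects K from N; removing O–L disconnects O from L — these are bridges.
In total 9 edges are bridges.

9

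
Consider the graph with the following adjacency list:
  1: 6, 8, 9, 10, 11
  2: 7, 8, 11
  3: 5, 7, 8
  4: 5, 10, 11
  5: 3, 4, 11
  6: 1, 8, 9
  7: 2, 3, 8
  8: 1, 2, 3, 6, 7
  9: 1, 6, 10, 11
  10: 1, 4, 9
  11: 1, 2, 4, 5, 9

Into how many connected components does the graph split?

1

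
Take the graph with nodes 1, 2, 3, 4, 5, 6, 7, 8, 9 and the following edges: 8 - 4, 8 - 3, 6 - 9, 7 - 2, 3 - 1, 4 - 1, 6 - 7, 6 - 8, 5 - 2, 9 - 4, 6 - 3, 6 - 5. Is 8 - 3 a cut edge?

No

After removing 8 - 3, the path 8-6-3 still connects them, so the edge is not a bridge.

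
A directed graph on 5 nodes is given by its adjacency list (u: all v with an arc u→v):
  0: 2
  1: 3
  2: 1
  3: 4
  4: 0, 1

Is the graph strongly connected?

Yes

From 4 we can reach every vertex (0, 1, 2, 3, 4), and every vertex can reach 4 (0, 1, 2, 3, 4). So the whole graph is one strongly connected component.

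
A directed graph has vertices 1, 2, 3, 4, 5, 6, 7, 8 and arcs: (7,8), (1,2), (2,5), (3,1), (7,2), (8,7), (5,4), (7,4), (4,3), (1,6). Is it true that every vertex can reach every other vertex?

There is no directed path from 4 to 8, so the graph is not strongly connected.

No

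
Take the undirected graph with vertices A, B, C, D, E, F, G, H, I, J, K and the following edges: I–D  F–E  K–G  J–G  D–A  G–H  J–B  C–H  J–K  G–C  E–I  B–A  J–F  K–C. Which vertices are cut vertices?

J

Removing J increases the component count from 1 to 2, so J is a cut vertex.
By contrast removing C leaves 1 component; it is not a cut vertex. No other vertex is a cut vertex either.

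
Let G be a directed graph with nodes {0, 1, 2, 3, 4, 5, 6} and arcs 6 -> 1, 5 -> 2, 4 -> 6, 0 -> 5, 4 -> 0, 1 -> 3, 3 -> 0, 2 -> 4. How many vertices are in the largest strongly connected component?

7

{0, 1, 2, 3, 4, 5, 6} are all mutually reachable — one SCC of size 7.
The largest has 7 vertices.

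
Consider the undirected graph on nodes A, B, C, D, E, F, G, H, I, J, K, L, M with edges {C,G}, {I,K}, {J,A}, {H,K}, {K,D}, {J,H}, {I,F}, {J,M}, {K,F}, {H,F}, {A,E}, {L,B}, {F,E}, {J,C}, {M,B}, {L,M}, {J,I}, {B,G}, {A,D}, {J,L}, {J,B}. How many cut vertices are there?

Removing J increases the component count from 1 to 2, so J is a cut vertex.
By contrast removing C leaves 1 component; it is not a cut vertex. No other vertex is a cut vertex either.

1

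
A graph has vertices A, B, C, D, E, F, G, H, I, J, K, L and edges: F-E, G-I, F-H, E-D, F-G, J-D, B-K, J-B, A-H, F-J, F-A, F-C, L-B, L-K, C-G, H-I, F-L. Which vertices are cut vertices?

F

Removing F increases the component count from 1 to 2, so F is a cut vertex.
By contrast removing K leaves 1 component; it is not a cut vertex. No other vertex is a cut vertex either.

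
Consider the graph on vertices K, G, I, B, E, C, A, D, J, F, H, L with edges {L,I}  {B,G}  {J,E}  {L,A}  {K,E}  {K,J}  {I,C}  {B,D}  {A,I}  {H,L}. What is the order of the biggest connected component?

F is isolated — a component by itself.
Starting from B we can reach B, D, G. That is one component of size 3.
Starting from E we can reach E, J, K. That is one component of size 3.
Starting from A we can reach A, C, H, I, L. That is one component of size 5.
The largest has 5 vertices.

5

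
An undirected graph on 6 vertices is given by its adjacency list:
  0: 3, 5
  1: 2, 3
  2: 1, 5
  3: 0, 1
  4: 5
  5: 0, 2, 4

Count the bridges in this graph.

The edges on the cycle 1-2-5-0-3-1 are not bridges since each lies on that cycle.
But removing 5-4 disconnects 5 from 4 — this is a bridge.

1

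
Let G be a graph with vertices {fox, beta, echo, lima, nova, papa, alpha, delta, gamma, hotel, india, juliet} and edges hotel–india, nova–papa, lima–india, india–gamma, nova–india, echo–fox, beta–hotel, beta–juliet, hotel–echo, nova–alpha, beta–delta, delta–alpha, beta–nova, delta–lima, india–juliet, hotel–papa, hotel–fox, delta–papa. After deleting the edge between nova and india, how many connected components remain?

1

nova and india are still connected via nova-beta-hotel-india, so the component count stays at 1.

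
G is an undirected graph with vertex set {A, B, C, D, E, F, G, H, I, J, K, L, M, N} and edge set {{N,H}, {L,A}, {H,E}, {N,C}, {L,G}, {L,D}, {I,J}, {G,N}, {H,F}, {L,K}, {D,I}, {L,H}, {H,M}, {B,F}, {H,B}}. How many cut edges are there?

The edges on the cycle H-B-F-H are not bridges since each lies on that cycle.
But removing J-I disconnects J from I; removing H-E disconnects H from E; removing I-D disconnects I from D; removing H-M disconnects H from M — these are bridges.
In total 8 edges are bridges.

8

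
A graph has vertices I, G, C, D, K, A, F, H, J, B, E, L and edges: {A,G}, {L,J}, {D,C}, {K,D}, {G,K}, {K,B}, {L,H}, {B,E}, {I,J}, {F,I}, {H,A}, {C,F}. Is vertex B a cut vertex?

Yes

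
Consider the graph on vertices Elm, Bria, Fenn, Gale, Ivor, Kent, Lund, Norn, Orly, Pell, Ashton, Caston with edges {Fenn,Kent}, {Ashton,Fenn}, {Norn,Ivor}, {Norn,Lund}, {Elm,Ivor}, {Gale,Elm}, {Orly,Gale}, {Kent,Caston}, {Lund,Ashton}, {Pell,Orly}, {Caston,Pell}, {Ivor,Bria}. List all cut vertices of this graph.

Removing Ivor increases the component count from 1 to 2, so Ivor is a cut vertex.
By contrast removing Kent leaves 1 component; it is not a cut vertex. No other vertex is a cut vertex either.

Ivor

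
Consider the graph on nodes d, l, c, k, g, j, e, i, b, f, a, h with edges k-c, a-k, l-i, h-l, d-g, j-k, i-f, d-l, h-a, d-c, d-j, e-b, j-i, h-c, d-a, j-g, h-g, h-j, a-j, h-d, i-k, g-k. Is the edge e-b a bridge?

Removing e-b leaves no path between e and b: the component count goes from 2 to 3. So it is a bridge.

Yes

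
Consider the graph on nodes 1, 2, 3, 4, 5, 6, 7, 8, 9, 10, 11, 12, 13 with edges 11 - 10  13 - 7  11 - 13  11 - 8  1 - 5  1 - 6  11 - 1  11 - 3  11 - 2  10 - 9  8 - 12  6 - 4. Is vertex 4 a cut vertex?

No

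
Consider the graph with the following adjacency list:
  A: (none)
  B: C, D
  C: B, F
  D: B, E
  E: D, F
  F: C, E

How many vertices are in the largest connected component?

5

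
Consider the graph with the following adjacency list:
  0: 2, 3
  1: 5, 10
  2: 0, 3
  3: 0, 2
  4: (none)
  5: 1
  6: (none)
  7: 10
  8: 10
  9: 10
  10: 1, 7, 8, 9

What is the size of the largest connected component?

6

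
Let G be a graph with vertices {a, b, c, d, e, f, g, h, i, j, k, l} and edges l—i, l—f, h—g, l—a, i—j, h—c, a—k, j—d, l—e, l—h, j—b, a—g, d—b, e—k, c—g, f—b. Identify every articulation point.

Removing l increases the component count from 1 to 2, so l is a cut vertex.
By contrast removing b leaves 1 component; it is not a cut vertex. No other vertex is a cut vertex either.

l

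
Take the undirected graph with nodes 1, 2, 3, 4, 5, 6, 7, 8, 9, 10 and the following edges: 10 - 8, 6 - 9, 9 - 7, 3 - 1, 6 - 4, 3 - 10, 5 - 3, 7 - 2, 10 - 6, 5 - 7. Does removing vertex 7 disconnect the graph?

Yes

Deleting 7 raises the number of components from 1 to 2, so 7 is a cut vertex.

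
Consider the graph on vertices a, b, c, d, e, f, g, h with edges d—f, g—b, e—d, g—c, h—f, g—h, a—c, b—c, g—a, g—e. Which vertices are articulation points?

g

Removing g increases the component count from 1 to 2, so g is a cut vertex.
By contrast removing h leaves 1 component; it is not a cut vertex. No other vertex is a cut vertex either.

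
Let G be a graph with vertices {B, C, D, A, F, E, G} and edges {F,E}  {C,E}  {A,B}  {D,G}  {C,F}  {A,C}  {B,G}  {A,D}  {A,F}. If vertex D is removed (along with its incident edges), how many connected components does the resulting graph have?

1

With D gone, the remaining components are: {A, B, C, E, F, G}.
That is 1 component.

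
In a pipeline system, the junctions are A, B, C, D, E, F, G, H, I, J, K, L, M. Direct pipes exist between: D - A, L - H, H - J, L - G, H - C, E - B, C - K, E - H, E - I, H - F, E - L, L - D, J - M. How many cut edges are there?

The edges on the cycle E-L-H-E are not bridges since each lies on that cycle.
But removing H - F disconnects H from F; removing A - D disconnects A from D; removing H - C disconnects H from C; removing E - I disconnects E from I — these are bridges.
In total 10 edges are bridges.

10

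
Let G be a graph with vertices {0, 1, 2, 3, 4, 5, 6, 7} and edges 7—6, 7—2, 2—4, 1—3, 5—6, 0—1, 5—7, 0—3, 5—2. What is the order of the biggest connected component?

5

Starting from 0 we can reach 0, 1, 3. That is one component of size 3.
Starting from 2 we can reach 2, 4, 5, 6, 7. That is one component of size 5.
The largest has 5 vertices.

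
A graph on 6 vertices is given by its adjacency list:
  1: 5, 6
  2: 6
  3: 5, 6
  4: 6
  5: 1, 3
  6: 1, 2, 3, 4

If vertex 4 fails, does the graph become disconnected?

Deleting 4 leaves 1 component (was 1), so 4 is not a cut vertex.

No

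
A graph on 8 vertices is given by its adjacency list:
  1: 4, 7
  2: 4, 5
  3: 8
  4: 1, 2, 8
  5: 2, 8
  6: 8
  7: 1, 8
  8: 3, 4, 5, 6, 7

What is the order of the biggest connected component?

Starting from 1 we can reach 1, 2, 3, 4, 5, 6, 7, 8. That is one component of size 8.
The largest has 8 vertices.

8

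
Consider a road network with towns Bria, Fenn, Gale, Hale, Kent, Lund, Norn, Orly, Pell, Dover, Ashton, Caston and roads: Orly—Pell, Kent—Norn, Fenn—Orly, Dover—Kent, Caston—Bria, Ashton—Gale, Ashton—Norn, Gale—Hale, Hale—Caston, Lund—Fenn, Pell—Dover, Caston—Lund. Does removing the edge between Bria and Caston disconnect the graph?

Removing Bria—Caston leaves no path between Bria and Caston: the component count goes from 1 to 2. So it is a bridge.

Yes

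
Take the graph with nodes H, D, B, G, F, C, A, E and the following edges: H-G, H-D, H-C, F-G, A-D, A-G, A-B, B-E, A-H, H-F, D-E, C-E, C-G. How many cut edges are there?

0

The edges on the cycle H-C-G-F-H are not bridges since each lies on that cycle.
Every edge lies on some cycle, so there are no bridges.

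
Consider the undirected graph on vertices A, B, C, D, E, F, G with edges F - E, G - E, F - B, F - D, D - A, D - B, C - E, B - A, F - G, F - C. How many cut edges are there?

0

The edges on the cycle F-D-A-B-F are not bridges since each lies on that cycle.
Every edge lies on some cycle, so there are no bridges.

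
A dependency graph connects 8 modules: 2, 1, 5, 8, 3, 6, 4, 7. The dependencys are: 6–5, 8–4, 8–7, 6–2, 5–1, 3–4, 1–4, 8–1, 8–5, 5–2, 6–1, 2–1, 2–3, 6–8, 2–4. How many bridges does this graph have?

1

The edges on the cycle 6-8-1-2-6 are not bridges since each lies on that cycle.
But removing 8–7 disconnects 8 from 7 — this is a bridge.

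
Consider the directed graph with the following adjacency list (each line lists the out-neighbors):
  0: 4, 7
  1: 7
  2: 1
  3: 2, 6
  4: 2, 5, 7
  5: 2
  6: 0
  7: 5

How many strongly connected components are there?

5

{1, 2, 5, 7} are all mutually reachable — one SCC of size 4.
{4} is an SCC by itself.
{3} is an SCC by itself.
{6} is an SCC by itself.
{0} is an SCC by itself.
That gives 5 strongly connected components.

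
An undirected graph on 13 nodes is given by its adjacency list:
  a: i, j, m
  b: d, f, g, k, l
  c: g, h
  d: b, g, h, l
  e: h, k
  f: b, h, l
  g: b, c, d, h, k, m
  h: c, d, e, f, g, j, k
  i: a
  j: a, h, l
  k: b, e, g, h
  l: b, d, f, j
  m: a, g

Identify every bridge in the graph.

a-i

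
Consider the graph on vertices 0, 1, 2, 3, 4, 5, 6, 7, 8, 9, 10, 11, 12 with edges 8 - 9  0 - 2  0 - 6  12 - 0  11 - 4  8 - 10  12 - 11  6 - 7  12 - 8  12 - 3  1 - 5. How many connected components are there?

2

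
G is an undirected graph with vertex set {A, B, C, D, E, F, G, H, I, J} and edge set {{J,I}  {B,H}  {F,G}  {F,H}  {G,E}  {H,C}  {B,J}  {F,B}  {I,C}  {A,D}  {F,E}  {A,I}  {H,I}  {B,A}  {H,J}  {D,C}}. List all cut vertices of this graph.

F

Removing F increases the component count from 1 to 2, so F is a cut vertex.
By contrast removing B leaves 1 component; it is not a cut vertex. No other vertex is a cut vertex either.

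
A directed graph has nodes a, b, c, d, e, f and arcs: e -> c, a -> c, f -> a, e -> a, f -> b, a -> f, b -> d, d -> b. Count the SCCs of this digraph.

4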